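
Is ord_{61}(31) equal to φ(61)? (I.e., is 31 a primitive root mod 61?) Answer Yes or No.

Yes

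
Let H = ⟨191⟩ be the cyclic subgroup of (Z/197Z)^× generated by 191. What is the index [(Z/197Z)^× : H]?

28

By Lagrange's theorem, ord_197(191) divides φ(197) = 197 − 1 = 196 = 2^2 · 7^2.
Divisors of 196: 1, 2, 4, 7, 14, 28, 49, 98, 196.
Check 191^d mod 197 for each divisor in increasing order:
191^1 ≡ 191 (mod 197)
191^2 ≡ 36 (mod 197)
191^4 ≡ 114 (mod 197)
191^7 ≡ 1 (mod 197) ✓
The order of 191 is 7, so the subgroup it generates has 7 elements.
The index is φ(197) / ord(191) = 196 / 7 = 28.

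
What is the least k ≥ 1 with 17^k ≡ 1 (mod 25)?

20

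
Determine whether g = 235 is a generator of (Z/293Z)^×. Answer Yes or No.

φ(293) = 293 − 1 = 292 = 2^2 · 73.
An element g generates (Z/293Z)^× iff g^(292/q) ≢ 1 (mod 293) for each prime q ∈ {2, 73}.
235^146 ≡ 1 (mod 293)  [q = 2: ≡ 1 ✗]
235^4 ≡ 250 (mod 293)  [q = 73: ≢ 1 ✓]
Since 235^146 ≡ 1, the order of 235 divides 146 < 292, so 235 is not a primitive root.

No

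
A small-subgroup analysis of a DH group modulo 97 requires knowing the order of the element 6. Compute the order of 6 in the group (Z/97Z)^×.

12

The order of 6 must divide φ(97) = 97 − 1 = 96 = 2^5 · 3.
Divisors of 96: 1, 2, 3, 4, 6, 8, 12, 16, 24, 32, 48, 96.
Compute 6^d (mod 97) for the divisors d until we hit 1:
6^1 ≡ 6 (mod 97)
6^2 ≡ 36 (mod 97)
6^3 ≡ 22 (mod 97)
6^4 ≡ 35 (mod 97)
6^6 ≡ 96 (mod 97)
6^8 ≡ 61 (mod 97)
6^12 ≡ 1 (mod 97) ✓
The smallest such exponent is 12, so the order of 6 is 12.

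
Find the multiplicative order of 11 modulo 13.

ord(11) | φ(13) = 13 − 1 = 12 = 2^2 · 3.
Divisors of 12: 1, 2, 3, 4, 6, 12.
Check 11^d mod 13 for each divisor in increasing order:
11^1 ≡ 11 (mod 13)
11^2 ≡ 4 (mod 13)
11^3 ≡ 5 (mod 13)
11^4 ≡ 3 (mod 13)
11^6 ≡ 12 (mod 13)
11^12 ≡ 1 (mod 13) ✓
Therefore the multiplicative order of 11 modulo 13 is 12.

12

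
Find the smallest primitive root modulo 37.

φ(37) = 37 − 1 = 36 = 2^2 · 3^2.
Test candidates g = 2, 3, … against the prime factors q ∈ {2, 3} of φ(37): g is a generator iff g^(36/q) ≢ 1 for every such q.
g = 2: 2^18 ≡ 36; 2^12 ≡ 26 — none is 1, so 2 is a primitive root.
Hence the least primitive root of 37 is 2.

2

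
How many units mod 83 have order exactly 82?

40

φ(83) = 83 − 1 = 82 = 2 · 41.
Since (Z/83Z)^× is cyclic of order 82, the number of elements of order d is φ(d) when d | 82 and 0 otherwise.
82 = 2 · 41 divides 82, and φ(82) = 40.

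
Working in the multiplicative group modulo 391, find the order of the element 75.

176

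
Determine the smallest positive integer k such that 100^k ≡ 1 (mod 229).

114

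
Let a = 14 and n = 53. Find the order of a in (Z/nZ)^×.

Since 14 ∈ (Z/53Z)^×, its order divides φ(53) = 53 − 1 = 52 = 2^2 · 13.
Divisors of 52: 1, 2, 4, 13, 26, 52.
Compute 14^d (mod 53) for the divisors d until we hit 1:
14^1 ≡ 14
14^2 ≡ 37
14^4 ≡ 44
14^13 ≡ 23
14^26 ≡ 52
14^52 ≡ 1
Hence ord(14) = 52.

52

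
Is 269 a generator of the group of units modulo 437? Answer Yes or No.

437 = 19 · 23 is a product of two distinct odd primes, so (Z/437Z)^× ≅ (Z/19Z)^× × (Z/23Z)^× is not cyclic.
No primitive root modulo 437 exists; in particular 269 is not one.

No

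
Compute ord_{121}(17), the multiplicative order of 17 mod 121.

110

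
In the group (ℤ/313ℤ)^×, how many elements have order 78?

24

φ(313) = 313 − 1 = 312 = 2^3 · 3 · 13.
(Z/313Z)^× is cyclic (|G| = 312); a cyclic group of order m has exactly φ(d) elements of each order d | m, and none otherwise.
78 = 2 · 3 · 13 divides 312, and φ(78) = 24.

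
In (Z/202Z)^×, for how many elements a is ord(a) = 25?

20

φ(202) = φ(2)·φ(101) = 1·100 = 100 = 2^2 · 5^2.
Since (Z/202Z)^× is cyclic of order 100, the number of elements of order d is φ(d) when d | 100 and 0 otherwise.
25 = 5^2 divides 100, and φ(25) = 20.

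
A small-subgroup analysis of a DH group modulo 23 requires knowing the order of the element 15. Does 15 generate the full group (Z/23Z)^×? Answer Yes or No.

Yes

φ(23) = 23 − 1 = 22 = 2 · 11.
It suffices to check that the order of 15 is not a proper divisor of 22: compute 15^(22/q) for q ∈ {2, 11}.
15^11 ≡ 22 (mod 23)  [q = 2: ≢ 1 ✓]
15^2 ≡ 18 (mod 23)  [q = 11: ≢ 1 ✓]
None equal 1, so ord_23(15) = 22: 15 is a primitive root.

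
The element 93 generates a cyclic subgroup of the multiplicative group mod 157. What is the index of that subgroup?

By Lagrange's theorem, ord_157(93) divides φ(157) = 157 − 1 = 156 = 2^2 · 3 · 13.
Divisors of 156: 1, 2, 3, 4, 6, 12, 13, 26, 39, 52, 78, 156.
Evaluate successive powers at the divisors of 156:
93^1 ≡ 93 (mod 157)
93^2 ≡ 14 (mod 157)
93^3 ≡ 46 (mod 157)
93^4 ≡ 39 (mod 157)
93^6 ≡ 75 (mod 157)
93^12 ≡ 130 (mod 157)
93^13 ≡ 1 (mod 157) ✓
Thus |⟨93⟩| = ord(93) = 13.
The index is φ(157) / ord(93) = 156 / 13 = 12.

12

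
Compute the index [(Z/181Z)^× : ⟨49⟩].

Since 49 ∈ (Z/181Z)^×, its order divides φ(181) = 181 − 1 = 180 = 2^2 · 3^2 · 5.
Divisors of 180: 1, 2, 3, 4, 5, 6, 9, 10, 12, 15, 18, 20, 30, 36, 45, 60, 90, 180.
Check 49^d mod 181 for each divisor in increasing order:
49^1 ≡ 49 (mod 181)
49^2 ≡ 48 (mod 181)
49^3 ≡ 180 (mod 181)
49^4 ≡ 132 (mod 181)
49^5 ≡ 133 (mod 181)
49^6 ≡ 1 (mod 181) ✓
The order of 49 is 6, so the subgroup it generates has 6 elements.
The index is φ(181) / ord(49) = 180 / 6 = 30.

30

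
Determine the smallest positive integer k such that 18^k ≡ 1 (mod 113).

8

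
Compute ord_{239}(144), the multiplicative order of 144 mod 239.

119

ord(144) | φ(239) = 239 − 1 = 238 = 2 · 7 · 17.
Divisors of 238: 1, 2, 7, 14, 17, 34, 119, 238.
Compute 144^d (mod 239) for the divisors d until we hit 1:
144^1 ≡ 144
144^2 ≡ 182
144^7 ≡ 67
144^14 ≡ 187
144^17 ≡ 201
144^34 ≡ 10
144^119 ≡ 1
Hence ord(144) = 119.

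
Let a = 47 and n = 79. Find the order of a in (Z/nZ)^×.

ord(47) | φ(79) = 79 − 1 = 78 = 2 · 3 · 13.
Divisors of 78: 1, 2, 3, 6, 13, 26, 39, 78.
Compute 47^d (mod 79) for the divisors d until we hit 1:
47^1 ≡ 47 (mod 79)
47^2 ≡ 76 (mod 79)
47^3 ≡ 17 (mod 79)
47^6 ≡ 52 (mod 79)
47^13 ≡ 56 (mod 79)
47^26 ≡ 55 (mod 79)
47^39 ≡ 78 (mod 79)
47^78 ≡ 1 (mod 79) ✓
The smallest such exponent is 78, so the order of 47 is 78.

78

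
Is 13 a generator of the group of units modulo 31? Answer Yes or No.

φ(31) = 31 − 1 = 30 = 2 · 3 · 5.
An element g generates (Z/31Z)^× iff g^(30/q) ≢ 1 (mod 31) for each prime q ∈ {2, 3, 5}.
13^15 ≡ 30 (mod 31)  [q = 2: ≢ 1 ✓]
13^10 ≡ 5 (mod 31)  [q = 3: ≢ 1 ✓]
13^6 ≡ 16 (mod 31)  [q = 5: ≢ 1 ✓]
Every test exponent gives a nontrivial residue, hence 13 generates the full group.

Yes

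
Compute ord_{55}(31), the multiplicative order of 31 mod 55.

ord(31) | φ(55) = φ(5·11) = (5−1)·(11−1) = 4·10 = 40 = 2^3 · 5.
Divisors of 40: 1, 2, 4, 5, 8, 10, 20, 40.
Check 31^d mod 55 for each divisor in increasing order:
31^1 ≡ 31
31^2 ≡ 26
31^4 ≡ 16
31^5 ≡ 1
So ord_55(31) = 5.

5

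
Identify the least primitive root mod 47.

φ(47) = 47 − 1 = 46 = 2 · 23.
g is a primitive root iff g^(46/q) ≢ 1 (mod 47) for each prime q ∈ {2, 23}.
g = 2: 2^23 ≡ 1 — hits 1, so not a primitive root.
g = 3: 3^23 ≡ 1 — hits 1, so not a primitive root.
g = 4: 4^23 ≡ 1 — hits 1, so not a primitive root.
g = 5: 5^23 ≡ 46; 5^2 ≡ 25 — none is 1, so 5 is a primitive root.
Hence the least primitive root of 47 is 5.

5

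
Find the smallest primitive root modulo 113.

3

φ(113) = 113 − 1 = 112 = 2^4 · 7.
Test candidates g = 2, 3, … against the prime factors q ∈ {2, 7} of φ(113): g is a generator iff g^(112/q) ≢ 1 for every such q.
g = 2: 2^56 ≡ 1 — hits 1, so not a primitive root.
g = 3: 3^56 ≡ 112; 3^16 ≡ 49 — none is 1, so 3 is a primitive root.
So 3 is the smallest generator of (Z/113Z)^×.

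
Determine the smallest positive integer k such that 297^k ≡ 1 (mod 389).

388

Since 297 ∈ (Z/389Z)^×, its order divides φ(389) = 389 − 1 = 388 = 2^2 · 97.
Divisors of 388: 1, 2, 4, 97, 194, 388.
Test each divisor d:
297^1 ≡ 297
297^2 ≡ 295
297^4 ≡ 278
297^97 ≡ 115
297^194 ≡ 388
297^388 ≡ 1
So ord_389(297) = 388.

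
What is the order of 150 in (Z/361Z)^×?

171

Since 150 ∈ (Z/361Z)^×, its order divides φ(361) = φ(19^2) = 19·(19−1) = 342 = 2 · 3^2 · 19.
Divisors of 342: 1, 2, 3, 6, 9, 18, 19, 38, 57, 114, 171, 342.
Test each divisor d:
150^1 ≡ 150
150^2 ≡ 118
150^3 ≡ 11
150^6 ≡ 121
150^9 ≡ 248
150^18 ≡ 134
150^19 ≡ 245
150^38 ≡ 99
150^57 ≡ 68
150^114 ≡ 292
150^171 ≡ 1
Therefore the multiplicative order of 150 modulo 361 is 171.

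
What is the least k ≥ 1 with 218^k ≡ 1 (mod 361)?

Since 218 ∈ (Z/361Z)^×, its order divides φ(361) = φ(19^2) = 19·(19−1) = 342 = 2 · 3^2 · 19.
Divisors of 342: 1, 2, 3, 6, 9, 18, 19, 38, 57, 114, 171, 342.
Compute 218^d (mod 361) for the divisors d until we hit 1:
218^1 ≡ 218
218^2 ≡ 233
218^3 ≡ 254
218^6 ≡ 258
218^9 ≡ 191
218^18 ≡ 20
218^19 ≡ 28
218^38 ≡ 62
218^57 ≡ 292
218^114 ≡ 68
218^171 ≡ 1
So ord_361(218) = 171.

171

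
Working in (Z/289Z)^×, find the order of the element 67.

34

ord(67) | φ(289) = φ(17^2) = 17·(17−1) = 272 = 2^4 · 17.
Divisors of 272: 1, 2, 4, 8, 16, 17, 34, 68, 136, 272.
Check 67^d mod 289 for each divisor in increasing order:
67^1 ≡ 67 (mod 289)
67^2 ≡ 154 (mod 289)
67^4 ≡ 18 (mod 289)
67^8 ≡ 35 (mod 289)
67^16 ≡ 69 (mod 289)
67^17 ≡ 288 (mod 289)
67^34 ≡ 1 (mod 289) ✓
The smallest such exponent is 34, so the order of 67 is 34.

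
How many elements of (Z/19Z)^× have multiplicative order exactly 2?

1

φ(19) = 19 − 1 = 18 = 2 · 3^2.
In a cyclic group of order 18, there are φ(d) elements of order d for each divisor d of 18, and zero for non-divisors.
2 | 18, and φ(2) = 2 − 1 = 1.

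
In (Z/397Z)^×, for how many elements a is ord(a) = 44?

20

φ(397) = 397 − 1 = 396 = 2^2 · 3^2 · 11.
Since (Z/397Z)^× is cyclic of order 396, the number of elements of order d is φ(d) when d | 396 and 0 otherwise.
44 = 2^2 · 11 divides 396, and φ(44) = 20.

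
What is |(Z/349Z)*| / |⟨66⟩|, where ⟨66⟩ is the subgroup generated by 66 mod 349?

12

By Lagrange's theorem, ord_349(66) divides φ(349) = 349 − 1 = 348 = 2^2 · 3 · 29.
Divisors of 348: 1, 2, 3, 4, 6, 12, 29, 58, 87, 116, 174, 348.
Check 66^d mod 349 for each divisor in increasing order:
66^1 ≡ 66
66^2 ≡ 168
66^3 ≡ 269
66^4 ≡ 304
66^6 ≡ 118
66^12 ≡ 313
66^29 ≡ 1
The order of 66 is 29, so the subgroup it generates has 29 elements.
Index = |(Z/349Z)^×| / |⟨66⟩| = 348 / 29 = 12.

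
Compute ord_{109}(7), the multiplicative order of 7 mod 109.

ord(7) | φ(109) = 109 − 1 = 108 = 2^2 · 3^3.
Divisors of 108: 1, 2, 3, 4, 6, 9, 12, 18, 27, 36, 54, 108.
Compute 7^d (mod 109) for the divisors d until we hit 1:
7^1 ≡ 7 (mod 109)
7^2 ≡ 49 (mod 109)
7^3 ≡ 16 (mod 109)
7^4 ≡ 3 (mod 109)
7^6 ≡ 38 (mod 109)
7^9 ≡ 63 (mod 109)
7^12 ≡ 27 (mod 109)
7^18 ≡ 45 (mod 109)
7^27 ≡ 1 (mod 109) ✓
So ord_109(7) = 27.

27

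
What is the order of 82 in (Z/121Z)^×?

55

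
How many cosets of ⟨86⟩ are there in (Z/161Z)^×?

2

Since 86 ∈ (Z/161Z)^×, its order divides φ(161) = φ(7·23) = (7−1)·(23−1) = 6·22 = 132 = 2^2 · 3 · 11.
Divisors of 132: 1, 2, 3, 4, 6, 11, 12, 22, 33, 44, 66, 132.
Evaluate successive powers at the divisors of 132:
86^1 ≡ 86 (mod 161)
86^2 ≡ 151 (mod 161)
86^3 ≡ 106 (mod 161)
86^4 ≡ 100 (mod 161)
86^6 ≡ 127 (mod 161)
86^11 ≡ 137 (mod 161)
86^12 ≡ 29 (mod 161)
86^22 ≡ 93 (mod 161)
86^33 ≡ 22 (mod 161)
86^44 ≡ 116 (mod 161)
86^66 ≡ 1 (mod 161) ✓
The order of 86 is 66, so the subgroup it generates has 66 elements.
[(Z/161Z)^× : ⟨86⟩] = 132/66 = 2.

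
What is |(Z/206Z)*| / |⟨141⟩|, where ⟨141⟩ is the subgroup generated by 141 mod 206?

2

The order of 141 must divide φ(206) = φ(2)·φ(103) = 1·102 = 102 = 2 · 3 · 17.
Divisors of 102: 1, 2, 3, 6, 17, 34, 51, 102.
Compute 141^d (mod 206) for the divisors d until we hit 1:
141^1 ≡ 141 (mod 206)
141^2 ≡ 105 (mod 206)
141^3 ≡ 179 (mod 206)
141^6 ≡ 111 (mod 206)
141^17 ≡ 149 (mod 206)
141^34 ≡ 159 (mod 206)
141^51 ≡ 1 (mod 206) ✓
So ord_206(141) = 51, hence |⟨141⟩| = 51.
The index is φ(206) / ord(141) = 102 / 51 = 2.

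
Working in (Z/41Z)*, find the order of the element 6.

40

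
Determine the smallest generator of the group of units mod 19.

2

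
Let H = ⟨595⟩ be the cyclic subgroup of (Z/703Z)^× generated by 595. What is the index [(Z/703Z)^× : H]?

36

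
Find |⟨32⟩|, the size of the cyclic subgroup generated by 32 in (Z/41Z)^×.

4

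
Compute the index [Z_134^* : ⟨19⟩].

The order of 19 must divide φ(134) = φ(2)·φ(67) = 1·66 = 66 = 2 · 3 · 11.
Divisors of 66: 1, 2, 3, 6, 11, 22, 33, 66.
Evaluate successive powers at the divisors of 66:
19^1 ≡ 19 (mod 134)
19^2 ≡ 93 (mod 134)
19^3 ≡ 25 (mod 134)
19^6 ≡ 89 (mod 134)
19^11 ≡ 29 (mod 134)
19^22 ≡ 37 (mod 134)
19^33 ≡ 1 (mod 134) ✓
So ord_134(19) = 33, hence |⟨19⟩| = 33.
Index = |(Z/134Z)^×| / |⟨19⟩| = 66 / 33 = 2.

2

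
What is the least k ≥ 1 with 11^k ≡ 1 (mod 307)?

153

ord(11) | φ(307) = 307 − 1 = 306 = 2 · 3^2 · 17.
Divisors of 306: 1, 2, 3, 6, 9, 17, 18, 34, 51, 102, 153, 306.
Evaluate successive powers at the divisors of 306:
11^1 ≡ 11 (mod 307)
11^2 ≡ 121 (mod 307)
11^3 ≡ 103 (mod 307)
11^6 ≡ 171 (mod 307)
11^9 ≡ 114 (mod 307)
11^17 ≡ 93 (mod 307)
11^18 ≡ 102 (mod 307)
11^34 ≡ 53 (mod 307)
11^51 ≡ 17 (mod 307)
11^102 ≡ 289 (mod 307)
11^153 ≡ 1 (mod 307) ✓
So ord_307(11) = 153.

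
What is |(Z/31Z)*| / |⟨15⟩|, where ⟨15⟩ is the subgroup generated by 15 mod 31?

3

ord(15) | φ(31) = 31 − 1 = 30 = 2 · 3 · 5.
Divisors of 30: 1, 2, 3, 5, 6, 10, 15, 30.
Compute 15^d (mod 31) for the divisors d until we hit 1:
15^1 ≡ 15 (mod 31)
15^2 ≡ 8 (mod 31)
15^3 ≡ 27 (mod 31)
15^5 ≡ 30 (mod 31)
15^6 ≡ 16 (mod 31)
15^10 ≡ 1 (mod 31) ✓
So ord_31(15) = 10, hence |⟨15⟩| = 10.
Index = |(Z/31Z)^×| / |⟨15⟩| = 30 / 10 = 3.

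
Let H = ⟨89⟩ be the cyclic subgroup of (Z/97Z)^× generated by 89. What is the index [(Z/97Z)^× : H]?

6

Since 89 ∈ (Z/97Z)^×, its order divides φ(97) = 97 − 1 = 96 = 2^5 · 3.
Divisors of 96: 1, 2, 3, 4, 6, 8, 12, 16, 24, 32, 48, 96.
Compute 89^d (mod 97) for the divisors d until we hit 1:
89^1 ≡ 89
89^2 ≡ 64
89^3 ≡ 70
89^4 ≡ 22
89^6 ≡ 50
89^8 ≡ 96
89^12 ≡ 75
89^16 ≡ 1
So ord_97(89) = 16, hence |⟨89⟩| = 16.
[(Z/97Z)^× : ⟨89⟩] = 96/16 = 6.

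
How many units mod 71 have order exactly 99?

φ(71) = 71 − 1 = 70 = 2 · 5 · 7.
Since (Z/71Z)^× is cyclic of order 70, the number of elements of order d is φ(d) when d | 70 and 0 otherwise.
Since 99 ∤ 70, the count is 0.

0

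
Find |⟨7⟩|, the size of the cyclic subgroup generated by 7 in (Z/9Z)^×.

3

By Lagrange's theorem, ord_9(7) divides φ(9) = φ(3^2) = 3·(3−1) = 6 = 2 · 3.
Divisors of 6: 1, 2, 3, 6.
Check 7^d mod 9 for each divisor in increasing order:
7^1 ≡ 7
7^2 ≡ 4
7^3 ≡ 1
So ord_9(7) = 3.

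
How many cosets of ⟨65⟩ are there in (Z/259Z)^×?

Since 65 ∈ (Z/259Z)^×, its order divides φ(259) = φ(7·37) = (7−1)·(37−1) = 6·36 = 216 = 2^3 · 3^3.
Divisors of 216: 1, 2, 3, 4, 6, 8, 9, 12, 18, 24, 27, 36, 54, 72, 108, 216.
Check 65^d mod 259 for each divisor in increasing order:
65^1 ≡ 65
65^2 ≡ 81
65^3 ≡ 85
65^4 ≡ 86
65^6 ≡ 232
65^8 ≡ 144
65^9 ≡ 36
65^12 ≡ 211
65^18 ≡ 1
The order of 65 is 18, so the subgroup it generates has 18 elements.
[(Z/259Z)^× : ⟨65⟩] = 216/18 = 12.

12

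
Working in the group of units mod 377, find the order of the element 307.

4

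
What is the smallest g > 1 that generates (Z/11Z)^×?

2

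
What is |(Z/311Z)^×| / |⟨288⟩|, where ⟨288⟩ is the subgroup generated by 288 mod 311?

2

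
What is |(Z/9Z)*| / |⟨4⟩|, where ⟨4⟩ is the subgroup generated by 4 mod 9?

By Lagrange's theorem, ord_9(4) divides φ(9) = φ(3^2) = 3·(3−1) = 6 = 2 · 3.
Divisors of 6: 1, 2, 3, 6.
Check 4^d mod 9 for each divisor in increasing order:
4^1 ≡ 4
4^2 ≡ 7
4^3 ≡ 1
Thus |⟨4⟩| = ord(4) = 3.
Index = |(Z/9Z)^×| / |⟨4⟩| = 6 / 3 = 2.

2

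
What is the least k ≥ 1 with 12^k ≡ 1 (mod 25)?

The order of 12 must divide φ(25) = φ(5^2) = 5·(5−1) = 20 = 2^2 · 5.
Divisors of 20: 1, 2, 4, 5, 10, 20.
Check 12^d mod 25 for each divisor in increasing order:
12^1 ≡ 12 (mod 25)
12^2 ≡ 19 (mod 25)
12^4 ≡ 11 (mod 25)
12^5 ≡ 7 (mod 25)
12^10 ≡ 24 (mod 25)
12^20 ≡ 1 (mod 25) ✓
The smallest such exponent is 20, so the order of 12 is 20.

20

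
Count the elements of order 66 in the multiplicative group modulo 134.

20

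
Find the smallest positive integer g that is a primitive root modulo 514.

3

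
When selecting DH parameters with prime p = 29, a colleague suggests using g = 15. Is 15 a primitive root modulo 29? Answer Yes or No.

Yes

φ(29) = 29 − 1 = 28 = 2^2 · 7.
An element g generates (Z/29Z)^× iff g^(28/q) ≢ 1 (mod 29) for each prime q ∈ {2, 7}.
15^14 ≡ 28 (mod 29)  [q = 2: ≢ 1 ✓]
15^4 ≡ 20 (mod 29)  [q = 7: ≢ 1 ✓]
None equal 1, so ord_29(15) = 28: 15 is a primitive root.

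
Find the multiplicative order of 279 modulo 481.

36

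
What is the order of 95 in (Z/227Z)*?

Since 95 ∈ (Z/227Z)^×, its order divides φ(227) = 227 − 1 = 226 = 2 · 113.
Divisors of 226: 1, 2, 113, 226.
Test each divisor d:
95^1 ≡ 95
95^2 ≡ 172
95^113 ≡ 226
95^226 ≡ 1
The smallest such exponent is 226, so the order of 95 is 226.

226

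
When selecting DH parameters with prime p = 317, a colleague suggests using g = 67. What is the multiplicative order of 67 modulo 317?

By Lagrange's theorem, ord_317(67) divides φ(317) = 317 − 1 = 316 = 2^2 · 79.
Divisors of 316: 1, 2, 4, 79, 158, 316.
Evaluate successive powers at the divisors of 316:
67^1 ≡ 67
67^2 ≡ 51
67^4 ≡ 65
67^79 ≡ 1
Hence ord(67) = 79.

79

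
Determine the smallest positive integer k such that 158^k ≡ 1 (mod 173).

43

The order of 158 must divide φ(173) = 173 − 1 = 172 = 2^2 · 43.
Divisors of 172: 1, 2, 4, 43, 86, 172.
Test each divisor d:
158^1 ≡ 158
158^2 ≡ 52
158^4 ≡ 109
158^43 ≡ 1
The smallest such exponent is 43, so the order of 158 is 43.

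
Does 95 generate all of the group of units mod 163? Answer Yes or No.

φ(163) = 163 − 1 = 162 = 2 · 3^4.
95 is a primitive root mod 163 iff 95^(φ(163)/q) ≢ 1 for every prime q | φ(163), i.e. q ∈ {2, 3}.
95^81 ≡ 1 (mod 163)  [q = 2: ≡ 1 ✗]
95^54 ≡ 58 (mod 163)  [q = 3: ≢ 1 ✓]
Since 95^81 ≡ 1, the order of 95 divides 81 < 162, so 95 is not a primitive root.

No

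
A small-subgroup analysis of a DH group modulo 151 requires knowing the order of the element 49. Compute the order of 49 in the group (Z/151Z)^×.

75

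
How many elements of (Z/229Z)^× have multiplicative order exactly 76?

36

φ(229) = 229 − 1 = 228 = 2^2 · 3 · 19.
In a cyclic group of order 228, there are φ(d) elements of order d for each divisor d of 228, and zero for non-divisors.
76 = 2^2 · 19 divides 228, and φ(76) = 36.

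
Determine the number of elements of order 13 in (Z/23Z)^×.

φ(23) = 23 − 1 = 22 = 2 · 11.
(Z/23Z)^× is cyclic (|G| = 22); a cyclic group of order m has exactly φ(d) elements of each order d | m, and none otherwise.
13 does not divide 22, so no element of (Z/23Z)^× has order 13.

0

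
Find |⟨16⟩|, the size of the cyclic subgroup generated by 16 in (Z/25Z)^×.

ord(16) | φ(25) = φ(5^2) = 5·(5−1) = 20 = 2^2 · 5.
Divisors of 20: 1, 2, 4, 5, 10, 20.
Check 16^d mod 25 for each divisor in increasing order:
16^1 ≡ 16
16^2 ≡ 6
16^4 ≡ 11
16^5 ≡ 1
The smallest such exponent is 5, so the order of 16 is 5.

5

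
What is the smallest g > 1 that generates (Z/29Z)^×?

2

φ(29) = 29 − 1 = 28 = 2^2 · 7.
Test candidates g = 2, 3, … against the prime factors q ∈ {2, 7} of φ(29): g is a generator iff g^(28/q) ≢ 1 for every such q.
g = 2: 2^14 ≡ 28; 2^4 ≡ 16 — none is 1, so 2 is a primitive root.
So 2 is the smallest generator of (Z/29Z)^×.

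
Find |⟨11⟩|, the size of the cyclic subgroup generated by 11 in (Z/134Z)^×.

66

Since 11 ∈ (Z/134Z)^×, its order divides φ(134) = φ(2)·φ(67) = 1·66 = 66 = 2 · 3 · 11.
Divisors of 66: 1, 2, 3, 6, 11, 22, 33, 66.
Check 11^d mod 134 for each divisor in increasing order:
11^1 ≡ 11 (mod 134)
11^2 ≡ 121 (mod 134)
11^3 ≡ 125 (mod 134)
11^6 ≡ 81 (mod 134)
11^11 ≡ 97 (mod 134)
11^22 ≡ 29 (mod 134)
11^33 ≡ 133 (mod 134)
11^66 ≡ 1 (mod 134) ✓
Therefore the multiplicative order of 11 modulo 134 is 66.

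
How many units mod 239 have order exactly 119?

96

φ(239) = 239 − 1 = 238 = 2 · 7 · 17.
Since (Z/239Z)^× is cyclic of order 238, the number of elements of order d is φ(d) when d | 238 and 0 otherwise.
119 = 7 · 17 divides 238, and φ(119) = 96.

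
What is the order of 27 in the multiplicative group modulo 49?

By Lagrange's theorem, ord_49(27) divides φ(49) = φ(7^2) = 7·(7−1) = 42 = 2 · 3 · 7.
Divisors of 42: 1, 2, 3, 6, 7, 14, 21, 42.
Test each divisor d:
27^1 ≡ 27 (mod 49)
27^2 ≡ 43 (mod 49)
27^3 ≡ 34 (mod 49)
27^6 ≡ 29 (mod 49)
27^7 ≡ 48 (mod 49)
27^14 ≡ 1 (mod 49) ✓
The smallest such exponent is 14, so the order of 27 is 14.

14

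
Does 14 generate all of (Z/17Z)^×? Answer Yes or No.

Yes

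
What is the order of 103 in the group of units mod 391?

ord(103) | φ(391) = φ(17·23) = (17−1)·(23−1) = 16·22 = 352 = 2^5 · 11.
Divisors of 352: 1, 2, 4, 8, 11, 16, 22, 32, 44, 88, 176, 352.
Evaluate successive powers at the divisors of 352:
103^1 ≡ 103 (mod 391)
103^2 ≡ 52 (mod 391)
103^4 ≡ 358 (mod 391)
103^8 ≡ 307 (mod 391)
103^11 ≡ 137 (mod 391)
103^16 ≡ 18 (mod 391)
103^22 ≡ 1 (mod 391) ✓
The smallest such exponent is 22, so the order of 103 is 22.

22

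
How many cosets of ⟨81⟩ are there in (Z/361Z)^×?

Since 81 ∈ (Z/361Z)^×, its order divides φ(361) = φ(19^2) = 19·(19−1) = 342 = 2 · 3^2 · 19.
Divisors of 342: 1, 2, 3, 6, 9, 18, 19, 38, 57, 114, 171, 342.
Check 81^d mod 361 for each divisor in increasing order:
81^1 ≡ 81
81^2 ≡ 63
81^3 ≡ 49
81^6 ≡ 235
81^9 ≡ 324
81^18 ≡ 286
81^19 ≡ 62
81^38 ≡ 234
81^57 ≡ 68
81^114 ≡ 292
81^171 ≡ 1
Thus |⟨81⟩| = ord(81) = 171.
[(Z/361Z)^× : ⟨81⟩] = 342/171 = 2.

2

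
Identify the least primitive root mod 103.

φ(103) = 103 − 1 = 102 = 2 · 3 · 17.
g is a primitive root iff g^(102/q) ≢ 1 (mod 103) for each prime q ∈ {2, 3, 17}.
g = 2: 2^51 ≡ 1 — hits 1, so not a primitive root.
g = 3: 3^51 ≡ 102; 3^34 ≡ 1 — hits 1, so not a primitive root.
g = 4: 4^51 ≡ 1 — hits 1, so not a primitive root.
g = 5: 5^51 ≡ 102; 5^34 ≡ 56; 5^6 ≡ 72 — none is 1, so 5 is a primitive root.
So 5 is the smallest generator of (Z/103Z)^×.

5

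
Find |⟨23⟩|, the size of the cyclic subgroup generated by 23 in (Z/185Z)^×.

12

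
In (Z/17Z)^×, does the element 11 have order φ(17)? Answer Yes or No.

Yes

φ(17) = 17 − 1 = 16 = 2^4.
Test 11^(16/q) mod 17 for each prime factor q of 16:
11^8 ≡ 16 (mod 17)  [q = 2: ≢ 1 ✓]
Every test exponent gives a nontrivial residue, hence 11 generates the full group.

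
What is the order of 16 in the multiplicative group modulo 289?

34

The order of 16 must divide φ(289) = φ(17^2) = 17·(17−1) = 272 = 2^4 · 17.
Divisors of 272: 1, 2, 4, 8, 16, 17, 34, 68, 136, 272.
Check 16^d mod 289 for each divisor in increasing order:
16^1 ≡ 16 (mod 289)
16^2 ≡ 256 (mod 289)
16^4 ≡ 222 (mod 289)
16^8 ≡ 154 (mod 289)
16^16 ≡ 18 (mod 289)
16^17 ≡ 288 (mod 289)
16^34 ≡ 1 (mod 289) ✓
Therefore the multiplicative order of 16 modulo 289 is 34.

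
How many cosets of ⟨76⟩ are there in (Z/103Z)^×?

6

The order of 76 must divide φ(103) = 103 − 1 = 102 = 2 · 3 · 17.
Divisors of 102: 1, 2, 3, 6, 17, 34, 51, 102.
Evaluate successive powers at the divisors of 102:
76^1 ≡ 76
76^2 ≡ 8
76^3 ≡ 93
76^6 ≡ 100
76^17 ≡ 1
Thus |⟨76⟩| = ord(76) = 17.
Index = |(Z/103Z)^×| / |⟨76⟩| = 102 / 17 = 6.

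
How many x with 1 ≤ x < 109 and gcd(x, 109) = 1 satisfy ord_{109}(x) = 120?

0

φ(109) = 109 − 1 = 108 = 2^2 · 3^3.
(Z/109Z)^× is cyclic (|G| = 108); a cyclic group of order m has exactly φ(d) elements of each order d | m, and none otherwise.
Here 108 is not a multiple of 120, so there are no elements of order 120.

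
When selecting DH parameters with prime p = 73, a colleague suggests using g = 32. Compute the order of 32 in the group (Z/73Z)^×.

The order of 32 must divide φ(73) = 73 − 1 = 72 = 2^3 · 3^2.
Divisors of 72: 1, 2, 3, 4, 6, 8, 9, 12, 18, 24, 36, 72.
Compute 32^d (mod 73) for the divisors d until we hit 1:
32^1 ≡ 32 (mod 73)
32^2 ≡ 2 (mod 73)
32^3 ≡ 64 (mod 73)
32^4 ≡ 4 (mod 73)
32^6 ≡ 8 (mod 73)
32^8 ≡ 16 (mod 73)
32^9 ≡ 1 (mod 73) ✓
So ord_73(32) = 9.

9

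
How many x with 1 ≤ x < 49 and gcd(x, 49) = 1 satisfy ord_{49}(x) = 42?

12

φ(49) = φ(7^2) = 7·(7−1) = 42 = 2 · 3 · 7.
(Z/49Z)^× is cyclic (|G| = 42); a cyclic group of order m has exactly φ(d) elements of each order d | m, and none otherwise.
42 = 2 · 3 · 7 divides 42, and φ(42) = 12.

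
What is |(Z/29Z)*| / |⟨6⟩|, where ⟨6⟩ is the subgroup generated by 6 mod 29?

By Lagrange's theorem, ord_29(6) divides φ(29) = 29 − 1 = 28 = 2^2 · 7.
Divisors of 28: 1, 2, 4, 7, 14, 28.
Check 6^d mod 29 for each divisor in increasing order:
6^1 ≡ 6 (mod 29)
6^2 ≡ 7 (mod 29)
6^4 ≡ 20 (mod 29)
6^7 ≡ 28 (mod 29)
6^14 ≡ 1 (mod 29) ✓
Thus |⟨6⟩| = ord(6) = 14.
The index is φ(29) / ord(6) = 28 / 14 = 2.

2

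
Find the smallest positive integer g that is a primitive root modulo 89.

3

φ(89) = 89 − 1 = 88 = 2^3 · 11.
g is a primitive root iff g^(88/q) ≢ 1 (mod 89) for each prime q ∈ {2, 11}.
g = 2: 2^44 ≡ 1 — hits 1, so not a primitive root.
g = 3: 3^44 ≡ 88; 3^8 ≡ 64 — none is 1, so 3 is a primitive root.
The smallest primitive root modulo 89 is 3.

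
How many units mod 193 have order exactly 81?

0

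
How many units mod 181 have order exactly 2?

φ(181) = 181 − 1 = 180 = 2^2 · 3^2 · 5.
(Z/181Z)^× is cyclic (|G| = 180); a cyclic group of order m has exactly φ(d) elements of each order d | m, and none otherwise.
2 | 180, and φ(2) = 2 − 1 = 1.

1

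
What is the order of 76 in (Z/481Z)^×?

ord(76) | φ(481) = φ(13·37) = (13−1)·(37−1) = 12·36 = 432 = 2^4 · 3^3.
Divisors of 432: 1, 2, 3, 4, 6, 8, 9, 12, 16, 18, 24, 27, 36, 48, 54, 72, 108, 144, 216, 432.
Check 76^d mod 481 for each divisor in increasing order:
76^1 ≡ 76
76^2 ≡ 4
76^3 ≡ 304
76^4 ≡ 16
76^6 ≡ 64
76^8 ≡ 256
76^9 ≡ 216
76^12 ≡ 248
76^16 ≡ 120
76^18 ≡ 480
76^24 ≡ 417
76^27 ≡ 265
76^36 ≡ 1
So ord_481(76) = 36.

36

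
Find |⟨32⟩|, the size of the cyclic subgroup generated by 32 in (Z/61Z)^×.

Since 32 ∈ (Z/61Z)^×, its order divides φ(61) = 61 − 1 = 60 = 2^2 · 3 · 5.
Divisors of 60: 1, 2, 3, 4, 5, 6, 10, 12, 15, 20, 30, 60.
Test each divisor d:
32^1 ≡ 32
32^2 ≡ 48
32^3 ≡ 11
32^4 ≡ 47
32^5 ≡ 40
32^6 ≡ 60
32^10 ≡ 14
32^12 ≡ 1
So ord_61(32) = 12.

12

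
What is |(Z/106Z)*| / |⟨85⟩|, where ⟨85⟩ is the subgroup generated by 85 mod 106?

1

ord(85) | φ(106) = φ(2)·φ(53) = 1·52 = 52 = 2^2 · 13.
Divisors of 52: 1, 2, 4, 13, 26, 52.
Test each divisor d:
85^1 ≡ 85 (mod 106)
85^2 ≡ 17 (mod 106)
85^4 ≡ 77 (mod 106)
85^13 ≡ 83 (mod 106)
85^26 ≡ 105 (mod 106)
85^52 ≡ 1 (mod 106) ✓
So ord_106(85) = 52, hence |⟨85⟩| = 52.
The index is φ(106) / ord(85) = 52 / 52 = 1.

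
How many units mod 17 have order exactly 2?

1

φ(17) = 17 − 1 = 16 = 2^4.
In a cyclic group of order 16, there are φ(d) elements of order d for each divisor d of 16, and zero for non-divisors.
2 | 16, and φ(2) = 2 − 1 = 1.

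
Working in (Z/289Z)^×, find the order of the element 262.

272

The order of 262 must divide φ(289) = φ(17^2) = 17·(17−1) = 272 = 2^4 · 17.
Divisors of 272: 1, 2, 4, 8, 16, 17, 34, 68, 136, 272.
Check 262^d mod 289 for each divisor in increasing order:
262^1 ≡ 262
262^2 ≡ 151
262^4 ≡ 259
262^8 ≡ 33
262^16 ≡ 222
262^17 ≡ 75
262^34 ≡ 134
262^68 ≡ 38
262^136 ≡ 288
262^272 ≡ 1
Therefore the multiplicative order of 262 modulo 289 is 272.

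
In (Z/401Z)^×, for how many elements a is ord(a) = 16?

8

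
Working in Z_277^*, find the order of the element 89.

138

The order of 89 must divide φ(277) = 277 − 1 = 276 = 2^2 · 3 · 23.
Divisors of 276: 1, 2, 3, 4, 6, 12, 23, 46, 69, 92, 138, 276.
Test each divisor d:
89^1 ≡ 89
89^2 ≡ 165
89^3 ≡ 4
89^4 ≡ 79
89^6 ≡ 16
89^12 ≡ 256
89^23 ≡ 117
89^46 ≡ 116
89^69 ≡ 276
89^92 ≡ 160
89^138 ≡ 1
Therefore the multiplicative order of 89 modulo 277 is 138.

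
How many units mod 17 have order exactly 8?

4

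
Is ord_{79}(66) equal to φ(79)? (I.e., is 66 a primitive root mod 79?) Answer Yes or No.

Yes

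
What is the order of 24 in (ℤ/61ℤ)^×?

20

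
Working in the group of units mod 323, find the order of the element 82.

144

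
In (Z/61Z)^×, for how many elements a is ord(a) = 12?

4

φ(61) = 61 − 1 = 60 = 2^2 · 3 · 5.
(Z/61Z)^× is cyclic (|G| = 60); a cyclic group of order m has exactly φ(d) elements of each order d | m, and none otherwise.
12 = 2^2 · 3 divides 60, and φ(12) = 4.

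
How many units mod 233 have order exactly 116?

56

φ(233) = 233 − 1 = 232 = 2^3 · 29.
In a cyclic group of order 232, there are φ(d) elements of order d for each divisor d of 232, and zero for non-divisors.
116 = 2^2 · 29 divides 232, and φ(116) = 56.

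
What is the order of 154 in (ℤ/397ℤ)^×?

99

The order of 154 must divide φ(397) = 397 − 1 = 396 = 2^2 · 3^2 · 11.
Divisors of 396: 1, 2, 3, 4, 6, 9, 11, 12, 18, 22, 33, 36, 44, 66, 99, 132, 198, 396.
Evaluate successive powers at the divisors of 396:
154^1 ≡ 154
154^2 ≡ 293
154^3 ≡ 261
154^4 ≡ 97
154^6 ≡ 234
154^9 ≡ 333
154^11 ≡ 304
154^12 ≡ 367
154^18 ≡ 126
154^22 ≡ 312
154^33 ≡ 362
154^36 ≡ 393
154^44 ≡ 79
154^66 ≡ 34
154^99 ≡ 1
So ord_397(154) = 99.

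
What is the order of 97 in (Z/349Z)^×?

The order of 97 must divide φ(349) = 349 − 1 = 348 = 2^2 · 3 · 29.
Divisors of 348: 1, 2, 3, 4, 6, 12, 29, 58, 87, 116, 174, 348.
Check 97^d mod 349 for each divisor in increasing order:
97^1 ≡ 97
97^2 ≡ 335
97^3 ≡ 38
97^4 ≡ 196
97^6 ≡ 48
97^12 ≡ 210
97^29 ≡ 325
97^58 ≡ 227
97^87 ≡ 136
97^116 ≡ 226
97^174 ≡ 348
97^348 ≡ 1
The smallest such exponent is 348, so the order of 97 is 348.

348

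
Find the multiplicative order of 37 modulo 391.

The order of 37 must divide φ(391) = φ(17·23) = (17−1)·(23−1) = 16·22 = 352 = 2^5 · 11.
Divisors of 352: 1, 2, 4, 8, 11, 16, 22, 32, 44, 88, 176, 352.
Check 37^d mod 391 for each divisor in increasing order:
37^1 ≡ 37
37^2 ≡ 196
37^4 ≡ 98
37^8 ≡ 220
37^11 ≡ 160
37^16 ≡ 307
37^22 ≡ 185
37^32 ≡ 18
37^44 ≡ 208
37^88 ≡ 254
37^176 ≡ 1
So ord_391(37) = 176.

176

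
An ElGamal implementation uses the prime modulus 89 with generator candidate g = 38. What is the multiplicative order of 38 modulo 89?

Since 38 ∈ (Z/89Z)^×, its order divides φ(89) = 89 − 1 = 88 = 2^3 · 11.
Divisors of 88: 1, 2, 4, 8, 11, 22, 44, 88.
Check 38^d mod 89 for each divisor in increasing order:
38^1 ≡ 38 (mod 89)
38^2 ≡ 20 (mod 89)
38^4 ≡ 44 (mod 89)
38^8 ≡ 67 (mod 89)
38^11 ≡ 12 (mod 89)
38^22 ≡ 55 (mod 89)
38^44 ≡ 88 (mod 89)
38^88 ≡ 1 (mod 89) ✓
Therefore the multiplicative order of 38 modulo 89 is 88.

88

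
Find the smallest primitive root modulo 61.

2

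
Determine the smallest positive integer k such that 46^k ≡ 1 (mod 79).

13

ord(46) | φ(79) = 79 − 1 = 78 = 2 · 3 · 13.
Divisors of 78: 1, 2, 3, 6, 13, 26, 39, 78.
Check 46^d mod 79 for each divisor in increasing order:
46^1 ≡ 46
46^2 ≡ 62
46^3 ≡ 8
46^6 ≡ 64
46^13 ≡ 1
So ord_79(46) = 13.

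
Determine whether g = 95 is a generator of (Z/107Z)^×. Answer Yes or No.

Yes

φ(107) = 107 − 1 = 106 = 2 · 53.
It suffices to check that the order of 95 is not a proper divisor of 106: compute 95^(106/q) for q ∈ {2, 53}.
95^53 ≡ 106 (mod 107)  [q = 2: ≢ 1 ✓]
95^2 ≡ 37 (mod 107)  [q = 53: ≢ 1 ✓]
Every test exponent gives a nontrivial residue, hence 95 generates the full group.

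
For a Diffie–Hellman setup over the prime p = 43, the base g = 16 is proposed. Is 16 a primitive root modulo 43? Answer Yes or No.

No

φ(43) = 43 − 1 = 42 = 2 · 3 · 7.
An element g generates (Z/43Z)^× iff g^(42/q) ≢ 1 (mod 43) for each prime q ∈ {2, 3, 7}.
16^21 ≡ 1 (mod 43)  [q = 2: ≡ 1 ✗]
16^14 ≡ 1 (mod 43)  [q = 3: ≡ 1 ✗]
16^6 ≡ 35 (mod 43)  [q = 7: ≢ 1 ✓]
16^21 ≡ 1 shows ord(16) | 21, strictly less than φ(43); not a primitive root.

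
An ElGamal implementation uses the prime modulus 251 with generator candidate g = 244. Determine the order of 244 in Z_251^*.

ord(244) | φ(251) = 251 − 1 = 250 = 2 · 5^3.
Divisors of 250: 1, 2, 5, 10, 25, 50, 125, 250.
Check 244^d mod 251 for each divisor in increasing order:
244^1 ≡ 244 (mod 251)
244^2 ≡ 49 (mod 251)
244^5 ≡ 10 (mod 251)
244^10 ≡ 100 (mod 251)
244^25 ≡ 102 (mod 251)
244^50 ≡ 113 (mod 251)
244^125 ≡ 250 (mod 251)
244^250 ≡ 1 (mod 251) ✓
Therefore the multiplicative order of 244 modulo 251 is 250.

250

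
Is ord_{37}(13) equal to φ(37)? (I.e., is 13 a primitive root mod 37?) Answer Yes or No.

Yes

φ(37) = 37 − 1 = 36 = 2^2 · 3^2.
It suffices to check that the order of 13 is not a proper divisor of 36: compute 13^(36/q) for q ∈ {2, 3}.
13^18 ≡ 36 (mod 37)  [q = 2: ≢ 1 ✓]
13^12 ≡ 10 (mod 37)  [q = 3: ≢ 1 ✓]
Every test exponent gives a nontrivial residue, hence 13 generates the full group.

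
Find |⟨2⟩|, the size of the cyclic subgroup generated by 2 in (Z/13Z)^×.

12

The order of 2 must divide φ(13) = 13 − 1 = 12 = 2^2 · 3.
Divisors of 12: 1, 2, 3, 4, 6, 12.
Compute 2^d (mod 13) for the divisors d until we hit 1:
2^1 ≡ 2 (mod 13)
2^2 ≡ 4 (mod 13)
2^3 ≡ 8 (mod 13)
2^4 ≡ 3 (mod 13)
2^6 ≡ 12 (mod 13)
2^12 ≡ 1 (mod 13) ✓
So ord_13(2) = 12.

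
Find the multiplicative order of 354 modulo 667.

154

Since 354 ∈ (Z/667Z)^×, its order divides φ(667) = φ(23·29) = (23−1)·(29−1) = 22·28 = 616 = 2^3 · 7 · 11.
Divisors of 616: 1, 2, 4, 7, 8, 11, 14, 22, 28, 44, 56, 77, 88, 154, 308, 616.
Check 354^d mod 667 for each divisor in increasing order:
354^1 ≡ 354 (mod 667)
354^2 ≡ 587 (mod 667)
354^4 ≡ 397 (mod 667)
354^7 ≡ 579 (mod 667)
354^8 ≡ 197 (mod 667)
354^11 ≡ 415 (mod 667)
354^14 ≡ 407 (mod 667)
354^22 ≡ 139 (mod 667)
354^28 ≡ 233 (mod 667)
354^44 ≡ 645 (mod 667)
354^56 ≡ 262 (mod 667)
354^77 ≡ 231 (mod 667)
354^88 ≡ 484 (mod 667)
354^154 ≡ 1 (mod 667) ✓
Hence ord(354) = 154.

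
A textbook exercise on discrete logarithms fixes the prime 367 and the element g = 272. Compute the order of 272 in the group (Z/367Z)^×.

366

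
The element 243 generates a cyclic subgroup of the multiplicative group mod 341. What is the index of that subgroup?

By Lagrange's theorem, ord_341(243) divides φ(341) = φ(11·31) = (11−1)·(31−1) = 10·30 = 300 = 2^2 · 3 · 5^2.
Divisors of 300: 1, 2, 3, 4, 5, 6, 10, 12, 15, 20, 25, 30, 50, 60, 75, 100, 150, 300.
Evaluate successive powers at the divisors of 300:
243^1 ≡ 243
243^2 ≡ 56
243^3 ≡ 309
243^4 ≡ 67
243^5 ≡ 254
243^6 ≡ 1
So ord_341(243) = 6, hence |⟨243⟩| = 6.
[(Z/341Z)^× : ⟨243⟩] = 300/6 = 50.

50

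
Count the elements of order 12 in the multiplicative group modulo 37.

4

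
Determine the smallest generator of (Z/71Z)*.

7

φ(71) = 71 − 1 = 70 = 2 · 5 · 7.
g is a primitive root iff g^(70/q) ≢ 1 (mod 71) for each prime q ∈ {2, 5, 7}.
g = 2: 2^35 ≡ 1 — hits 1, so not a primitive root.
g = 3: 3^35 ≡ 1 — hits 1, so not a primitive root.
g = 4: 4^35 ≡ 1 — hits 1, so not a primitive root.
g = 5: 5^35 ≡ 1 — hits 1, so not a primitive root.
g = 6: 6^35 ≡ 1 — hits 1, so not a primitive root.
g = 7: 7^35 ≡ 70; 7^14 ≡ 54; 7^10 ≡ 45 — none is 1, so 7 is a primitive root.
Hence the least primitive root of 71 is 7.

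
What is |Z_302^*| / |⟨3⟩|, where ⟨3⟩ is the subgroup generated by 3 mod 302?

3

By Lagrange's theorem, ord_302(3) divides φ(302) = φ(2)·φ(151) = 1·150 = 150 = 2 · 3 · 5^2.
Divisors of 150: 1, 2, 3, 5, 6, 10, 15, 25, 30, 50, 75, 150.
Check 3^d mod 302 for each divisor in increasing order:
3^1 ≡ 3 (mod 302)
3^2 ≡ 9 (mod 302)
3^3 ≡ 27 (mod 302)
3^5 ≡ 243 (mod 302)
3^6 ≡ 125 (mod 302)
3^10 ≡ 159 (mod 302)
3^15 ≡ 283 (mod 302)
3^25 ≡ 301 (mod 302)
3^30 ≡ 59 (mod 302)
3^50 ≡ 1 (mod 302) ✓
Thus |⟨3⟩| = ord(3) = 50.
The index is φ(302) / ord(3) = 150 / 50 = 3.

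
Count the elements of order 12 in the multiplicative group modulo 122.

4

φ(122) = φ(2)·φ(61) = 1·60 = 60 = 2^2 · 3 · 5.
In a cyclic group of order 60, there are φ(d) elements of order d for each divisor d of 60, and zero for non-divisors.
12 = 2^2 · 3 divides 60, and φ(12) = 4.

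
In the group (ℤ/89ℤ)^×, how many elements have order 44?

20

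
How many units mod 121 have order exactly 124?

φ(121) = φ(11^2) = 11·(11−1) = 110 = 2 · 5 · 11.
Since (Z/121Z)^× is cyclic of order 110, the number of elements of order d is φ(d) when d | 110 and 0 otherwise.
124 does not divide 110, so no element of (Z/121Z)^× has order 124.

0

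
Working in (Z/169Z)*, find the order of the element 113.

39

The order of 113 must divide φ(169) = φ(13^2) = 13·(13−1) = 156 = 2^2 · 3 · 13.
Divisors of 156: 1, 2, 3, 4, 6, 12, 13, 26, 39, 52, 78, 156.
Compute 113^d (mod 169) for the divisors d until we hit 1:
113^1 ≡ 113
113^2 ≡ 94
113^3 ≡ 144
113^4 ≡ 48
113^6 ≡ 118
113^12 ≡ 66
113^13 ≡ 22
113^26 ≡ 146
113^39 ≡ 1
Hence ord(113) = 39.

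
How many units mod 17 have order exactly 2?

1

φ(17) = 17 − 1 = 16 = 2^4.
In a cyclic group of order 16, there are φ(d) elements of order d for each divisor d of 16, and zero for non-divisors.
2 | 16, and φ(2) = 2 − 1 = 1.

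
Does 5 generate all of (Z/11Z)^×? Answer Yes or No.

φ(11) = 11 − 1 = 10 = 2 · 5.
5 is a primitive root mod 11 iff 5^(φ(11)/q) ≢ 1 for every prime q | φ(11), i.e. q ∈ {2, 5}.
5^5 ≡ 1 (mod 11)  [q = 2: ≡ 1 ✗]
5^2 ≡ 3 (mod 11)  [q = 5: ≢ 1 ✓]
Since 5^5 ≡ 1, the order of 5 divides 5 < 10, so 5 is not a primitive root.

No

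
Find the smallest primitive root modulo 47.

5

φ(47) = 47 − 1 = 46 = 2 · 23.
g is a primitive root iff g^(46/q) ≢ 1 (mod 47) for each prime q ∈ {2, 23}.
g = 2: 2^23 ≡ 1 — hits 1, so not a primitive root.
g = 3: 3^23 ≡ 1 — hits 1, so not a primitive root.
g = 4: 4^23 ≡ 1 — hits 1, so not a primitive root.
g = 5: 5^23 ≡ 46; 5^2 ≡ 25 — none is 1, so 5 is a primitive root.
So 5 is the smallest generator of (Z/47Z)^×.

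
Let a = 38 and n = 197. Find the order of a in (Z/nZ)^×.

196

The order of 38 must divide φ(197) = 197 − 1 = 196 = 2^2 · 7^2.
Divisors of 196: 1, 2, 4, 7, 14, 28, 49, 98, 196.
Evaluate successive powers at the divisors of 196:
38^1 ≡ 38 (mod 197)
38^2 ≡ 65 (mod 197)
38^4 ≡ 88 (mod 197)
38^7 ≡ 69 (mod 197)
38^14 ≡ 33 (mod 197)
38^28 ≡ 104 (mod 197)
38^49 ≡ 14 (mod 197)
38^98 ≡ 196 (mod 197)
38^196 ≡ 1 (mod 197) ✓
So ord_197(38) = 196.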